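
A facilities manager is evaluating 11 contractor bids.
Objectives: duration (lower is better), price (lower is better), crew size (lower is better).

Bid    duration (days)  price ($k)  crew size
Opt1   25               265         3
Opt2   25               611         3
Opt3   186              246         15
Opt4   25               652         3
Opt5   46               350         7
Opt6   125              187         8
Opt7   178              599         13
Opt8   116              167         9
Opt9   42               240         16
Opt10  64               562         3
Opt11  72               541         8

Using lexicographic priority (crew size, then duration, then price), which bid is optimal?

Opt1

First minimize crew size: best is 3, kept {Opt1, Opt2, Opt4, Opt10}.
Then minimize duration: best is 25, kept {Opt1, Opt2, Opt4}.
Then minimize price: best is 265, kept {Opt1}.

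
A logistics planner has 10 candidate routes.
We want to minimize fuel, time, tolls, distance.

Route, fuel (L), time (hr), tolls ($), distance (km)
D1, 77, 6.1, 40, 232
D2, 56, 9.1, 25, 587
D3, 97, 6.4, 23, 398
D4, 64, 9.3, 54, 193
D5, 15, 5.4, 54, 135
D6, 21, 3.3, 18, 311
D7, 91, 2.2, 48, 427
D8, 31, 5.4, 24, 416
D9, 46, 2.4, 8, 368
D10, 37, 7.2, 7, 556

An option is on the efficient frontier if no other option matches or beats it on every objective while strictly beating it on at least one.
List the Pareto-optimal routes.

D1, D5, D6, D7, D9, D10

D1: not dominated.
D2: dominated by D6 (fuel 21≤56, time 3.3≤9.1, tolls 18≤25, distance 311≤587).
D3: dominated by D6 (fuel 21≤97, time 3.3≤6.4, tolls 18≤23, distance 311≤398).
D4: dominated by D5 (fuel 15≤64, time 5.4≤9.3, tolls 54≤54, distance 135≤193).
D5: not dominated (best fuel).
D6: not dominated.
D7: not dominated (best time).
D8: dominated by D6 (fuel 21≤31, time 3.3≤5.4, tolls 18≤24, distance 311≤416).
D9: not dominated.
D10: not dominated (best tolls).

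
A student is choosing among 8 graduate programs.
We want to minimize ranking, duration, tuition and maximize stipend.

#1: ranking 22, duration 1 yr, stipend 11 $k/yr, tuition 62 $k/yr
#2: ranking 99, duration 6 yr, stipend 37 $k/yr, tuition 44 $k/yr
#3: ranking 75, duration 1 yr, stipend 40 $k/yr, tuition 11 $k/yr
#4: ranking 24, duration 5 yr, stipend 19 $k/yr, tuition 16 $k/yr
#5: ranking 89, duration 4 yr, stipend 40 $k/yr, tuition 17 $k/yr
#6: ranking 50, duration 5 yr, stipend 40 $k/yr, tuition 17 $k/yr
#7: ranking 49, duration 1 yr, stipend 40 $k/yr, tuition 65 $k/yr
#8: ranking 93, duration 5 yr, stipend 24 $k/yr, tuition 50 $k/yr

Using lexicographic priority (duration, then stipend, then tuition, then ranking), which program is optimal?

First minimize duration: best is 1, kept {#1, #3, #7}.
Then maximize stipend: best is 40, kept {#3, #7}.
Then minimize tuition: best is 11, kept {#3}.

#3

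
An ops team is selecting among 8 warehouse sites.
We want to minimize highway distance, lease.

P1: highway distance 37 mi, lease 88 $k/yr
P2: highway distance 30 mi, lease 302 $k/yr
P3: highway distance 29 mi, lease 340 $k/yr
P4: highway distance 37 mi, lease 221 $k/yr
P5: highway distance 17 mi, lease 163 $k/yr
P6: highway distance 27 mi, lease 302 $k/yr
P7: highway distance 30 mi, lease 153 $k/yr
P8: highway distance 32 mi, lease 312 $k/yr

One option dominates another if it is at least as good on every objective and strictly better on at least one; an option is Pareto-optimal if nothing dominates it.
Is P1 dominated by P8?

P8 vs P1: P8 is worse on lease (312 vs 88), so it does not dominate P1.

No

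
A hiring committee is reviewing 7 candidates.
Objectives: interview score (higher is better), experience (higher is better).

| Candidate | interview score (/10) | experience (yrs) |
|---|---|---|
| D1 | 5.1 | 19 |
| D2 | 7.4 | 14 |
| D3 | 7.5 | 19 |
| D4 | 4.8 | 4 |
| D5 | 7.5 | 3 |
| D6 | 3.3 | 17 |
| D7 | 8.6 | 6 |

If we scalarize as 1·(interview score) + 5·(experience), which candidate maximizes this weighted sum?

D3

D1: 1·5.1 + 5·19 = 100.1
D2: 1·7.4 + 5·14 = 77.4
D3: 1·7.5 + 5·19 = 102.5
D4: 1·4.8 + 5·4 = 24.8
D5: 1·7.5 + 5·3 = 22.5
D6: 1·3.3 + 5·17 = 88.3
D7: 1·8.6 + 5·6 = 38.6
Highest: D3 at 102.5.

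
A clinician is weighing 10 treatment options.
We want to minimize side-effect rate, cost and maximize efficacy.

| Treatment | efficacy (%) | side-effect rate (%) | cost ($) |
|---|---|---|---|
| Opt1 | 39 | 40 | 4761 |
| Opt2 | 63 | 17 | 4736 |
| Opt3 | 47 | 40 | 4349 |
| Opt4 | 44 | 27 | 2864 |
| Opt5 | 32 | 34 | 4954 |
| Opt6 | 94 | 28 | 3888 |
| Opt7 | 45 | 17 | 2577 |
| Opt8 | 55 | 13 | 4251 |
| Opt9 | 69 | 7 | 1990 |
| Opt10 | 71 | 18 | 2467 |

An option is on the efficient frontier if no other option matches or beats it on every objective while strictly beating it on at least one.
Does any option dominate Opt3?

Yes

Opt6 vs Opt3: efficacy 94≥47, side-effect rate 28≤40, cost 3888≤4349 — Opt6 is at least as good on every objective and strictly better on at least one, so Opt6 dominates Opt3.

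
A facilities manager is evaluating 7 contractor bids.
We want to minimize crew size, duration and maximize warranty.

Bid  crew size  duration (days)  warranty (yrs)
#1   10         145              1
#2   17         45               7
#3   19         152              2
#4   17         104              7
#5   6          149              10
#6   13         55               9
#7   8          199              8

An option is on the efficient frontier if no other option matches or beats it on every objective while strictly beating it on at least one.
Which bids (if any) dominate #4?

#2, #6

#2: crew size 17≤17, duration 45≤104, warranty 7≥7 — dominates #4.
#6: crew size 13≤17, duration 55≤104, warranty 9≥7 — dominates #4.
Others (#1, #3, #5, #7) are each worse than #4 on at least one objective.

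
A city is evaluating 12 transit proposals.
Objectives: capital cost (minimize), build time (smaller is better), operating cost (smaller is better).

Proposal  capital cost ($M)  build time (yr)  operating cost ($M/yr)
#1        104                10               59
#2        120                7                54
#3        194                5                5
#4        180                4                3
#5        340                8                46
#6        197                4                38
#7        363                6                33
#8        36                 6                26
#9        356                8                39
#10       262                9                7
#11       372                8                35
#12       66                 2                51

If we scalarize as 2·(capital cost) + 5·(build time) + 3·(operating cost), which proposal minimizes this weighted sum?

#1: 2·104 + 5·10 + 3·59 = 435
#2: 2·120 + 5·7 + 3·54 = 437
#3: 2·194 + 5·5 + 3·5 = 428
#4: 2·180 + 5·4 + 3·3 = 389
#5: 2·340 + 5·8 + 3·46 = 858
#6: 2·197 + 5·4 + 3·38 = 528
#7: 2·363 + 5·6 + 3·33 = 855
#8: 2·36 + 5·6 + 3·26 = 180
#9: 2·356 + 5·8 + 3·39 = 869
#10: 2·262 + 5·9 + 3·7 = 590
#11: 2·372 + 5·8 + 3·35 = 889
#12: 2·66 + 5·2 + 3·51 = 295
Lowest: #8 at 180.

#8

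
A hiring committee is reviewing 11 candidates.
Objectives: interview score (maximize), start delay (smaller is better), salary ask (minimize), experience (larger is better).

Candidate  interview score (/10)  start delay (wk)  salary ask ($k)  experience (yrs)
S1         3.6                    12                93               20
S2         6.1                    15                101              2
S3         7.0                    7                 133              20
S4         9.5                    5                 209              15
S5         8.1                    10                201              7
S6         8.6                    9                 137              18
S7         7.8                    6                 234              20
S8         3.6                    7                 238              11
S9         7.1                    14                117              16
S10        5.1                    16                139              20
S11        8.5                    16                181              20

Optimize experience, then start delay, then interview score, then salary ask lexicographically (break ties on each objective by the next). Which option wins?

S7

First maximize experience: best is 20, kept {S1, S3, S7, S10, S11}.
Then minimize start delay: best is 6, kept {S7}.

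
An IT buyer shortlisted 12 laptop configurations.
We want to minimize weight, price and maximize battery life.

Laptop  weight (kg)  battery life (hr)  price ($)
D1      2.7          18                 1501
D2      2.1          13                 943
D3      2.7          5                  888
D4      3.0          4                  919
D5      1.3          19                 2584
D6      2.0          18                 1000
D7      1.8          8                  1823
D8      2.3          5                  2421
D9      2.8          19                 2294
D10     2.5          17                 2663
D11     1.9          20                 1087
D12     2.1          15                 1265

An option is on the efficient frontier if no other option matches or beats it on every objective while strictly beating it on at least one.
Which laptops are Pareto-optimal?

D2, D3, D5, D6, D7, D11

D1: dominated by D6 (weight 2.0≤2.7, battery life 18≥18, price 1000≤1501).
D2: not dominated.
D3: not dominated (best price).
D4: dominated by D3 (weight 2.7≤3.0, battery life 5≥4, price 888≤919).
D5: not dominated (best weight).
D6: not dominated.
D7: not dominated.
D8: dominated by D2 (weight 2.1≤2.3, battery life 13≥5, price 943≤2421).
D9: dominated by D11 (weight 1.9≤2.8, battery life 20≥19, price 1087≤2294).
D10: dominated by D5 (weight 1.3≤2.5, battery life 19≥17, price 2584≤2663).
D11: not dominated (best battery life).
D12: dominated by D6 (weight 2.0≤2.1, battery life 18≥15, price 1000≤1265).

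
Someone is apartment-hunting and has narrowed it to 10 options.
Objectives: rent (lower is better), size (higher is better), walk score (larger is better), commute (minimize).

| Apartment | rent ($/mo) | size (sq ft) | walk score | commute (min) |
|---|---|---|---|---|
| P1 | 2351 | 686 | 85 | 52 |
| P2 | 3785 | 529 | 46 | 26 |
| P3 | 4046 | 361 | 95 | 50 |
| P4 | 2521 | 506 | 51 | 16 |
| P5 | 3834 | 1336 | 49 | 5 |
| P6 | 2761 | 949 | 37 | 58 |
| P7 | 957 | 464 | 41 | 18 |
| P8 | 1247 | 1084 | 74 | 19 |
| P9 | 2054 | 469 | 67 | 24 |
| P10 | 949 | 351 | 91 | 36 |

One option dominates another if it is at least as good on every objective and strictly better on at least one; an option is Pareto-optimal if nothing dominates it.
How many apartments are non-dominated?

P1: not dominated.
P2: dominated by P8 (rent 1247≤3785, size 1084≥529, walk score 74≥46, commute 19≤26).
P3: not dominated (best walk score).
P4: not dominated.
P5: not dominated (best size).
P6: dominated by P8 (rent 1247≤2761, size 1084≥949, walk score 74≥37, commute 19≤58).
P7: not dominated.
P8: not dominated.
P9: dominated by P8 (rent 1247≤2054, size 1084≥469, walk score 74≥67, commute 19≤24).
P10: not dominated (best rent).
Pareto-optimal: P1, P3, P4, P5, P7, P8, P10 → 7.

7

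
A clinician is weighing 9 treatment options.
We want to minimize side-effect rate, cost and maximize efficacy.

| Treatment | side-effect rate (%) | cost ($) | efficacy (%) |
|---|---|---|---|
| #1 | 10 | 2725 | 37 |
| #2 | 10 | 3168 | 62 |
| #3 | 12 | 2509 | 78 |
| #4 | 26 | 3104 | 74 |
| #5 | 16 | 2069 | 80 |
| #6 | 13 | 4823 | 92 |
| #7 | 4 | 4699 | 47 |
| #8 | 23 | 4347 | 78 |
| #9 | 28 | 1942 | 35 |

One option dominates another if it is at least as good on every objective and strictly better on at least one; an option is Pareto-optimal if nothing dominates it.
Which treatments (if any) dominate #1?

none

#2: worse on cost (3168 vs 2725).
#3: worse on side-effect rate (12 vs 10).
#4: worse on side-effect rate (26 vs 10).
#5: worse on side-effect rate (16 vs 10).
#6: worse on side-effect rate (13 vs 10).
#7: worse on cost (4699 vs 2725).
#8: worse on side-effect rate (23 vs 10).
#9: worse on side-effect rate (28 vs 10).
No option dominates #1.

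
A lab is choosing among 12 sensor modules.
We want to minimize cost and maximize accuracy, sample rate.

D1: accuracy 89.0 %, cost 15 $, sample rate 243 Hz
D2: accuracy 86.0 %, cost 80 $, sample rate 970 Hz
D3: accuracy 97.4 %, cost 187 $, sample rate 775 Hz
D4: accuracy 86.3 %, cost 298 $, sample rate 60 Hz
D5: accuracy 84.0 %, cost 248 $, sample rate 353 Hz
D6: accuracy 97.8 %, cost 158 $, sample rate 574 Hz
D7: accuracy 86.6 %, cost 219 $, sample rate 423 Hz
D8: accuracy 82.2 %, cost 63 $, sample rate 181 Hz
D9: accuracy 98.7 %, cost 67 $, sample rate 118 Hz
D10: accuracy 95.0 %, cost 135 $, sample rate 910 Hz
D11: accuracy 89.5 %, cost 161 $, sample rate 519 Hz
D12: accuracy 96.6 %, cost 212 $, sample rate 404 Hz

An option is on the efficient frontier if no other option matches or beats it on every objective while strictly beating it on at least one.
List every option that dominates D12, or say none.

D3, D6

D3: accuracy 97.4≥96.6, cost 187≤212, sample rate 775≥404 — dominates D12.
D6: accuracy 97.8≥96.6, cost 158≤212, sample rate 574≥404 — dominates D12.
Others (D1, D2, D4, D5, D7, D8, D9, D10, D11) are each worse than D12 on at least one objective.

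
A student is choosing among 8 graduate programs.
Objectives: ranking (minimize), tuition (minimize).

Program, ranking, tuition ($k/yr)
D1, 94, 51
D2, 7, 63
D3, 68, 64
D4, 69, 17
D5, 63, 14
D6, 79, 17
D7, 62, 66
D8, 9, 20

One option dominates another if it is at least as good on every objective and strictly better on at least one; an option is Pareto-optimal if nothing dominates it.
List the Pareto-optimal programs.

D1: dominated by D4 (ranking 69≤94, tuition 17≤51).
D2: not dominated (best ranking).
D3: dominated by D2 (ranking 7≤68, tuition 63≤64).
D4: dominated by D5 (ranking 63≤69, tuition 14≤17).
D5: not dominated (best tuition).
D6: dominated by D4 (ranking 69≤79, tuition 17≤17).
D7: dominated by D2 (ranking 7≤62, tuition 63≤66).
D8: not dominated.

D2, D5, D8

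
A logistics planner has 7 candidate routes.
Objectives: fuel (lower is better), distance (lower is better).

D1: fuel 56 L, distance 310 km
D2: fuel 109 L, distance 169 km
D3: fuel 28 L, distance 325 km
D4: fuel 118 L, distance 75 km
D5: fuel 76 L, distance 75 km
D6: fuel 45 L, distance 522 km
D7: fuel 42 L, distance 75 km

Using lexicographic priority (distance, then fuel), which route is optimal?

First minimize distance: best is 75, kept {D4, D5, D7}.
Then minimize fuel: best is 42, kept {D7}.

D7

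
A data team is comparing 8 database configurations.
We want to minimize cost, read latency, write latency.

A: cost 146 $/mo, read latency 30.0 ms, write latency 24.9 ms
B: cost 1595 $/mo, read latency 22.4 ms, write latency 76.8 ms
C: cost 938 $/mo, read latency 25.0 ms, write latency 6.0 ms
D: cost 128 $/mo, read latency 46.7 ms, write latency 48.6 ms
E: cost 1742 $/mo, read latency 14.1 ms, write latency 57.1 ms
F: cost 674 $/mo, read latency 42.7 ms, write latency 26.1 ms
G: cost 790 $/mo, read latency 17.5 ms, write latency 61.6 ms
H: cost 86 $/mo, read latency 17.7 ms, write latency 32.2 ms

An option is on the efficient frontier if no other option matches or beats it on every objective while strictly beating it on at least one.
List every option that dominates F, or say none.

A: cost 146≤674, read latency 30.0≤42.7, write latency 24.9≤26.1 — dominates F.
Others (B, C, D, E, G, H) are each worse than F on at least one objective.

A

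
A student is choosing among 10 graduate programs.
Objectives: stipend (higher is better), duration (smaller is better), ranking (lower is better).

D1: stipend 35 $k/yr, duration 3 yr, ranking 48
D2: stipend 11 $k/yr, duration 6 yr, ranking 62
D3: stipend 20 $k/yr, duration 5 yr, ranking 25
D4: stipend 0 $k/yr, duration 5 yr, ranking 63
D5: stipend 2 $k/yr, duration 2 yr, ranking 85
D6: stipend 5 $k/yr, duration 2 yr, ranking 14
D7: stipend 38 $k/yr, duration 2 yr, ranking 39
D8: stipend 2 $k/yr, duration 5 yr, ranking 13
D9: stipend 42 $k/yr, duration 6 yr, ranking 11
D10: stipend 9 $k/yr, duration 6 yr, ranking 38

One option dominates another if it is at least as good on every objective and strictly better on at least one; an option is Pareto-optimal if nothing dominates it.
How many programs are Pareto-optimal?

5

D1: dominated by D7 (stipend 38≥35, duration 2≤3, ranking 39≤48).
D2: dominated by D1 (stipend 35≥11, duration 3≤6, ranking 48≤62).
D3: not dominated.
D4: dominated by D1 (stipend 35≥0, duration 3≤5, ranking 48≤63).
D5: dominated by D6 (stipend 5≥2, duration 2≤2, ranking 14≤85).
D6: not dominated.
D7: not dominated.
D8: not dominated.
D9: not dominated (best stipend).
D10: dominated by D3 (stipend 20≥9, duration 5≤6, ranking 25≤38).
Pareto-optimal: D3, D6, D7, D8, D9 → 5.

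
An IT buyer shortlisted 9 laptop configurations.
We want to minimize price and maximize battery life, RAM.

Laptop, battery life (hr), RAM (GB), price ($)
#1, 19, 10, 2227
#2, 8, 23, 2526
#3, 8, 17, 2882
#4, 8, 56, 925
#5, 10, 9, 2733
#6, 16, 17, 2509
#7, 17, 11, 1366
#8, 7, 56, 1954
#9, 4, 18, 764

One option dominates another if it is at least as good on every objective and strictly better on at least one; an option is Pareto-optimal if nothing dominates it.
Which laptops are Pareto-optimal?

#1, #4, #6, #7, #9

#1: not dominated (best battery life).
#2: dominated by #4 (battery life 8≥8, RAM 56≥23, price 925≤2526).
#3: dominated by #2 (battery life 8≥8, RAM 23≥17, price 2526≤2882).
#4: not dominated.
#5: dominated by #1 (battery life 19≥10, RAM 10≥9, price 2227≤2733).
#6: not dominated.
#7: not dominated.
#8: dominated by #4 (battery life 8≥7, RAM 56≥56, price 925≤1954).
#9: not dominated (best price).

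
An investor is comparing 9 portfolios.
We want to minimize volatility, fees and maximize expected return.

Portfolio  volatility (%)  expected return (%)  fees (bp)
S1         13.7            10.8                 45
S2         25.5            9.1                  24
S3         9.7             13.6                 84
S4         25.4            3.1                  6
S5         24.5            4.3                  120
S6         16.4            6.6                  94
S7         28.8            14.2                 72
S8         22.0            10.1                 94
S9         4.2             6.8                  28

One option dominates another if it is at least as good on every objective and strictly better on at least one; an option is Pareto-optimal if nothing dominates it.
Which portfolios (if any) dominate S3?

none

S1: worse on volatility (13.7 vs 9.7).
S2: worse on volatility (25.5 vs 9.7).
S4: worse on volatility (25.4 vs 9.7).
S5: worse on volatility (24.5 vs 9.7).
S6: worse on volatility (16.4 vs 9.7).
S7: worse on volatility (28.8 vs 9.7).
S8: worse on volatility (22.0 vs 9.7).
S9: worse on expected return (6.8 vs 13.6).
No option dominates S3.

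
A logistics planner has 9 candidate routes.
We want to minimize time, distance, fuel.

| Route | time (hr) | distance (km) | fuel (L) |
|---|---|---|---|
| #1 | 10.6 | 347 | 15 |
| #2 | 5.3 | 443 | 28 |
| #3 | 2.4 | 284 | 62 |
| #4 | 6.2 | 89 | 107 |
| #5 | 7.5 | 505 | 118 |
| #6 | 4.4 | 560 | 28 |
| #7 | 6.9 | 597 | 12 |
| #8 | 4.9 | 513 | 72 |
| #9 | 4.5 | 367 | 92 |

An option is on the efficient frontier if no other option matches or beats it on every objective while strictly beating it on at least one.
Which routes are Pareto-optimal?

#1: not dominated.
#2: not dominated.
#3: not dominated (best time).
#4: not dominated (best distance).
#5: dominated by #2 (time 5.3≤7.5, distance 443≤505, fuel 28≤118).
#6: not dominated.
#7: not dominated (best fuel).
#8: dominated by #3 (time 2.4≤4.9, distance 284≤513, fuel 62≤72).
#9: dominated by #3 (time 2.4≤4.5, distance 284≤367, fuel 62≤92).

#1, #2, #3, #4, #6, #7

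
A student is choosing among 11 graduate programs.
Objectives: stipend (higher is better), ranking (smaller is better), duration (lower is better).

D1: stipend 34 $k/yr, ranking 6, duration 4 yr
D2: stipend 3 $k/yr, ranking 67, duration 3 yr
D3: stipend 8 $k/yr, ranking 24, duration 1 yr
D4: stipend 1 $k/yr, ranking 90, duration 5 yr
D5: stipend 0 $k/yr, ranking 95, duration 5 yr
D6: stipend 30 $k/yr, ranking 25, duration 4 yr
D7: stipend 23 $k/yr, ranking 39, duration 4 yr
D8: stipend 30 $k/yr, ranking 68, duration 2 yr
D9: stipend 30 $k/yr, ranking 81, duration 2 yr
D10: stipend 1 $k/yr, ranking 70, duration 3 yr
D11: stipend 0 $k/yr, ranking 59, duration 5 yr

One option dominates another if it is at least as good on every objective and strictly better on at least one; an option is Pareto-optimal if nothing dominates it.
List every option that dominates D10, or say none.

D2: stipend 3≥1, ranking 67≤70, duration 3≤3 — dominates D10.
D3: stipend 8≥1, ranking 24≤70, duration 1≤3 — dominates D10.
D8: stipend 30≥1, ranking 68≤70, duration 2≤3 — dominates D10.
Others (D1, D4, D5, D6, D7, D9, D11) are each worse than D10 on at least one objective.

D2, D3, D8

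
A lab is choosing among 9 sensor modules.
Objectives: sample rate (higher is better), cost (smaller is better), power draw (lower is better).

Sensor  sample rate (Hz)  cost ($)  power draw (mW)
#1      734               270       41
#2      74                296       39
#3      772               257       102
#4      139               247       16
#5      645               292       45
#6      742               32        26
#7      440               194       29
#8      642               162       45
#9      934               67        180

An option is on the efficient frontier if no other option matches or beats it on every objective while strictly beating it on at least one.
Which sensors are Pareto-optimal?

#1: dominated by #6 (sample rate 742≥734, cost 32≤270, power draw 26≤41).
#2: dominated by #4 (sample rate 139≥74, cost 247≤296, power draw 16≤39).
#3: not dominated.
#4: not dominated (best power draw).
#5: dominated by #1 (sample rate 734≥645, cost 270≤292, power draw 41≤45).
#6: not dominated (best cost).
#7: dominated by #6 (sample rate 742≥440, cost 32≤194, power draw 26≤29).
#8: dominated by #6 (sample rate 742≥642, cost 32≤162, power draw 26≤45).
#9: not dominated (best sample rate).

#3, #4, #6, #9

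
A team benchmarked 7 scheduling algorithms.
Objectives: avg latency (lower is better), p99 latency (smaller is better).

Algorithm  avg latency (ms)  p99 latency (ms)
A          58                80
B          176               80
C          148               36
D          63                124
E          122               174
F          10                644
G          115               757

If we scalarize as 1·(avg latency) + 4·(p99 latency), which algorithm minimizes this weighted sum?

C

A: 1·58 + 4·80 = 378
B: 1·176 + 4·80 = 496
C: 1·148 + 4·36 = 292
D: 1·63 + 4·124 = 559
E: 1·122 + 4·174 = 818
F: 1·10 + 4·644 = 2586
G: 1·115 + 4·757 = 3143
Lowest: C at 292.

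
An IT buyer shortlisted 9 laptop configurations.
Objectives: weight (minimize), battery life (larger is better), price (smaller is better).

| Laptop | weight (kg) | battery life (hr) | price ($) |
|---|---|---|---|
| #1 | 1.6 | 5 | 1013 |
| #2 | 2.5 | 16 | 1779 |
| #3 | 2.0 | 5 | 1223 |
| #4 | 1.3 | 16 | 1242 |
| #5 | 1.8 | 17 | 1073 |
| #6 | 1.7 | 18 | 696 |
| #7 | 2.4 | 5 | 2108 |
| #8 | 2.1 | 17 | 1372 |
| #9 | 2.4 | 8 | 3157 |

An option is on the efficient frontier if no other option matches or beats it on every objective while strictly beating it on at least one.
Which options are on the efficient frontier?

#1: not dominated.
#2: dominated by #4 (weight 1.3≤2.5, battery life 16≥16, price 1242≤1779).
#3: dominated by #1 (weight 1.6≤2.0, battery life 5≥5, price 1013≤1223).
#4: not dominated (best weight).
#5: dominated by #6 (weight 1.7≤1.8, battery life 18≥17, price 696≤1073).
#6: not dominated (best battery life).
#7: dominated by #1 (weight 1.6≤2.4, battery life 5≥5, price 1013≤2108).
#8: dominated by #5 (weight 1.8≤2.1, battery life 17≥17, price 1073≤1372).
#9: dominated by #4 (weight 1.3≤2.4, battery life 16≥8, price 1242≤3157).

#1, #4, #6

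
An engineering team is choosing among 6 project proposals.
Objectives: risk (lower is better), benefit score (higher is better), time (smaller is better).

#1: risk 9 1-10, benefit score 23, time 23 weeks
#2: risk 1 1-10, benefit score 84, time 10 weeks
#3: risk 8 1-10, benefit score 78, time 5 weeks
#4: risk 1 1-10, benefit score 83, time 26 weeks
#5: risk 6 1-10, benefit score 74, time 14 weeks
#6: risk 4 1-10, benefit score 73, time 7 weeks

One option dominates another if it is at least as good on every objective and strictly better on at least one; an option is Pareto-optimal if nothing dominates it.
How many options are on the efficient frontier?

3

#1: dominated by #2 (risk 1≤9, benefit score 84≥23, time 10≤23).
#2: not dominated (best benefit score).
#3: not dominated (best time).
#4: dominated by #2 (risk 1≤1, benefit score 84≥83, time 10≤26).
#5: dominated by #2 (risk 1≤6, benefit score 84≥74, time 10≤14).
#6: not dominated.
Pareto-optimal: #2, #3, #6 → 3.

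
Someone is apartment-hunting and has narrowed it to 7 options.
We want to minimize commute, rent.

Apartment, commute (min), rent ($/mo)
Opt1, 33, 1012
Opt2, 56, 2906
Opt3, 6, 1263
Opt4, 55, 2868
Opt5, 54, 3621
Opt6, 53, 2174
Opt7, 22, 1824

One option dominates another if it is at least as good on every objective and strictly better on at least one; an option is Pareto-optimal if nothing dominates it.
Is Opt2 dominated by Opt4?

Opt4 vs Opt2: commute 55≤56, rent 2868≤2906 — Opt4 is at least as good on every objective with at least one strict improvement.

Yes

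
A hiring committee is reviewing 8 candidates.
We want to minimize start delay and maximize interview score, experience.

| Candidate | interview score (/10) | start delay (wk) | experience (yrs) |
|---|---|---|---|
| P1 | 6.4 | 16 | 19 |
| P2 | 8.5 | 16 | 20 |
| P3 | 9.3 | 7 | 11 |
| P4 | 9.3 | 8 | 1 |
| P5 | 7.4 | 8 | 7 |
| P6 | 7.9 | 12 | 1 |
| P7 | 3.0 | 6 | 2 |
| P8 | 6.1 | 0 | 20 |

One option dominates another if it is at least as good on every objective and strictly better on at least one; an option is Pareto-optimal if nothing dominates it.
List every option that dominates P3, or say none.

P1: worse on interview score (6.4 vs 9.3).
P2: worse on interview score (8.5 vs 9.3).
P4: worse on start delay (8 vs 7).
P5: worse on interview score (7.4 vs 9.3).
P6: worse on interview score (7.9 vs 9.3).
P7: worse on interview score (3.0 vs 9.3).
P8: worse on interview score (6.1 vs 9.3).
No option dominates P3.

none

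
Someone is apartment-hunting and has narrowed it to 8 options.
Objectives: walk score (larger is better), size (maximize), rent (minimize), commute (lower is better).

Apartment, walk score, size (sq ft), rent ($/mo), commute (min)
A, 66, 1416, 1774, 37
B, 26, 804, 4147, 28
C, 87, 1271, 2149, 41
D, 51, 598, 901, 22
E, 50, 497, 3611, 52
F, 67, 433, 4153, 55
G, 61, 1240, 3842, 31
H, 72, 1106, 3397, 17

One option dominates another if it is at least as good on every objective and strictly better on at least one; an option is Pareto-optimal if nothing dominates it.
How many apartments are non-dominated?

A: not dominated (best size).
B: dominated by H (walk score 72≥26, size 1106≥804, rent 3397≤4147, commute 17≤28).
C: not dominated (best walk score).
D: not dominated (best rent).
E: dominated by A (walk score 66≥50, size 1416≥497, rent 1774≤3611, commute 37≤52).
F: dominated by C (walk score 87≥67, size 1271≥433, rent 2149≤4153, commute 41≤55).
G: not dominated.
H: not dominated (best commute).
Pareto-optimal: A, C, D, G, H → 5.

5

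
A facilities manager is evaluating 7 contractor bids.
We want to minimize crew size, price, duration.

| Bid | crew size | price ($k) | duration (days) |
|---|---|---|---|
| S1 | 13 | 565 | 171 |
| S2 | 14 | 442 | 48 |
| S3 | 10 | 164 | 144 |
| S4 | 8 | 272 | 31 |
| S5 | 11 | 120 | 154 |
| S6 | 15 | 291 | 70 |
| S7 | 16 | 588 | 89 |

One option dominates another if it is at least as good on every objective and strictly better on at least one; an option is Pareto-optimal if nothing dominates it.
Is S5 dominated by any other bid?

No

S1: worse on crew size (13 vs 11).
S2: worse on crew size (14 vs 11).
S3: worse on price (164 vs 120).
S4: worse on price (272 vs 120).
S6: worse on crew size (15 vs 11).
S7: worse on crew size (16 vs 11).
No option is at least as good as S5 on every objective and strictly better on one.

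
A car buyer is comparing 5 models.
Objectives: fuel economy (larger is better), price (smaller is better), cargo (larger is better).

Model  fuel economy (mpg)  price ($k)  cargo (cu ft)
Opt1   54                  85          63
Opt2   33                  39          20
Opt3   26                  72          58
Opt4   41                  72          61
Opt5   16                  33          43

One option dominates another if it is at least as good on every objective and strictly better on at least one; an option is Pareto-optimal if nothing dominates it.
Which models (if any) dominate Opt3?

Opt4

Opt4: fuel economy 41≥26, price 72≤72, cargo 61≥58 — dominates Opt3.
Others (Opt1, Opt2, Opt5) are each worse than Opt3 on at least one objective.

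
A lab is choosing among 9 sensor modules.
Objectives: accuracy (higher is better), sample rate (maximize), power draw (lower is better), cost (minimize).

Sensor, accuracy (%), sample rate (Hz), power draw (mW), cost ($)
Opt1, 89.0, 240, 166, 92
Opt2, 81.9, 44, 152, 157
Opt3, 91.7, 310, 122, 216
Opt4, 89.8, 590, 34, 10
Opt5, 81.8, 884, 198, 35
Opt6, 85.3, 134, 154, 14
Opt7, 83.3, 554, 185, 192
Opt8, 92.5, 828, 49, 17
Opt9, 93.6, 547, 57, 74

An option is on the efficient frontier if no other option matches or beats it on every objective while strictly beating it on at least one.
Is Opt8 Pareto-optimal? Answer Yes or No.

Opt1: worse on accuracy (89.0 vs 92.5).
Opt2: worse on accuracy (81.9 vs 92.5).
Opt3: worse on accuracy (91.7 vs 92.5).
Opt4: worse on accuracy (89.8 vs 92.5).
Opt5: worse on accuracy (81.8 vs 92.5).
Opt6: worse on accuracy (85.3 vs 92.5).
Opt7: worse on accuracy (83.3 vs 92.5).
Opt9: worse on sample rate (547 vs 828).
No option is at least as good as Opt8 on every objective and strictly better on one.

Yes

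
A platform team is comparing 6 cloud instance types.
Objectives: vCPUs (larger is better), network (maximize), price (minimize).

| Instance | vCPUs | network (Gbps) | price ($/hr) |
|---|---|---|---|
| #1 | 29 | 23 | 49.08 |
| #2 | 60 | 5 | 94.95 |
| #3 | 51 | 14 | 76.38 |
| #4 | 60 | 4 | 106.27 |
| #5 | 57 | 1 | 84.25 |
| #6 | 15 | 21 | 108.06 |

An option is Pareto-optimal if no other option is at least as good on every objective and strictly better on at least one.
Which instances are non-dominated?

#1: not dominated (best network).
#2: not dominated.
#3: not dominated.
#4: dominated by #2 (vCPUs 60≥60, network 5≥4, price 94.95≤106.27).
#5: not dominated.
#6: dominated by #1 (vCPUs 29≥15, network 23≥21, price 49.08≤108.06).

#1, #2, #3, #5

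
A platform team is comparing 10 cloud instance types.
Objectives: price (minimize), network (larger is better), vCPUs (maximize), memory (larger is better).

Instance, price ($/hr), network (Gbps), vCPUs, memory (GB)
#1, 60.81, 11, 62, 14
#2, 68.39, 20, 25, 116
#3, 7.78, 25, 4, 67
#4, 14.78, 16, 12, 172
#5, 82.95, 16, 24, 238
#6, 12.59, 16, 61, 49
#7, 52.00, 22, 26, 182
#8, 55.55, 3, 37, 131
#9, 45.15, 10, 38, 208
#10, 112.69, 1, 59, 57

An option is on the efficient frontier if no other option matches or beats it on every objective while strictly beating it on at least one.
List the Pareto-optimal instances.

#1, #3, #4, #5, #6, #7, #9, #10

#1: not dominated (best vCPUs).
#2: dominated by #7 (price 52.00≤68.39, network 22≥20, vCPUs 26≥25, memory 182≥116).
#3: not dominated (best price).
#4: not dominated.
#5: not dominated (best memory).
#6: not dominated.
#7: not dominated.
#8: dominated by #9 (price 45.15≤55.55, network 10≥3, vCPUs 38≥37, memory 208≥131).
#9: not dominated.
#10: not dominated.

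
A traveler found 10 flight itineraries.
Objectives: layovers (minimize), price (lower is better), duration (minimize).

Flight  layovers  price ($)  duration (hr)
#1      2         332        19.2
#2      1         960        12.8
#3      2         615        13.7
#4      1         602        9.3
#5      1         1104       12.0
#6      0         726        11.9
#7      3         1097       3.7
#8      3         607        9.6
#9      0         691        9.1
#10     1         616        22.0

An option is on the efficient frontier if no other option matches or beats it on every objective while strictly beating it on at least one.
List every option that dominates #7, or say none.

#1: worse on duration (19.2 vs 3.7).
#2: worse on duration (12.8 vs 3.7).
#3: worse on duration (13.7 vs 3.7).
#4: worse on duration (9.3 vs 3.7).
#5: worse on price (1104 vs 1097).
#6: worse on duration (11.9 vs 3.7).
#8: worse on duration (9.6 vs 3.7).
#9: worse on duration (9.1 vs 3.7).
#10: worse on duration (22.0 vs 3.7).
No option dominates #7.

none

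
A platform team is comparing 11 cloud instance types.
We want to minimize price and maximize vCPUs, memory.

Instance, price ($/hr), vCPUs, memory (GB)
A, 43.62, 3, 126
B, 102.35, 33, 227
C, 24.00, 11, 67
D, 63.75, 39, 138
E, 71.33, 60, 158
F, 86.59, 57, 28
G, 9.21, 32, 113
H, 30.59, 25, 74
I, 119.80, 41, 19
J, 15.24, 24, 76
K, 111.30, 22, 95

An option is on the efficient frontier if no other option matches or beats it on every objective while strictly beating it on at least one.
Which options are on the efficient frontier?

A: not dominated.
B: not dominated (best memory).
C: dominated by G (price 9.21≤24.00, vCPUs 32≥11, memory 113≥67).
D: not dominated.
E: not dominated (best vCPUs).
F: dominated by E (price 71.33≤86.59, vCPUs 60≥57, memory 158≥28).
G: not dominated (best price).
H: dominated by G (price 9.21≤30.59, vCPUs 32≥25, memory 113≥74).
I: dominated by E (price 71.33≤119.80, vCPUs 60≥41, memory 158≥19).
J: dominated by G (price 9.21≤15.24, vCPUs 32≥24, memory 113≥76).
K: dominated by B (price 102.35≤111.30, vCPUs 33≥22, memory 227≥95).

A, B, D, E, G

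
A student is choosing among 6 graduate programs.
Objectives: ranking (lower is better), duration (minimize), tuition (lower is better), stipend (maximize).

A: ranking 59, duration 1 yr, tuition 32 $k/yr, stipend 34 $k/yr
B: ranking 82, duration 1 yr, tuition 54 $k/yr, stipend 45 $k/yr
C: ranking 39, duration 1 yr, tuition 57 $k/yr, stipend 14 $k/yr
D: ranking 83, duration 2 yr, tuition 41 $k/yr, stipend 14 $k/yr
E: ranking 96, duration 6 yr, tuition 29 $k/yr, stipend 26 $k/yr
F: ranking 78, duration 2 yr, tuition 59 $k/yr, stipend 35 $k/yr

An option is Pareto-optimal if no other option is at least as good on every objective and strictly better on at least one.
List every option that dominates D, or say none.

A

A: ranking 59≤83, duration 1≤2, tuition 32≤41, stipend 34≥14 — dominates D.
Others (B, C, E, F) are each worse than D on at least one objective.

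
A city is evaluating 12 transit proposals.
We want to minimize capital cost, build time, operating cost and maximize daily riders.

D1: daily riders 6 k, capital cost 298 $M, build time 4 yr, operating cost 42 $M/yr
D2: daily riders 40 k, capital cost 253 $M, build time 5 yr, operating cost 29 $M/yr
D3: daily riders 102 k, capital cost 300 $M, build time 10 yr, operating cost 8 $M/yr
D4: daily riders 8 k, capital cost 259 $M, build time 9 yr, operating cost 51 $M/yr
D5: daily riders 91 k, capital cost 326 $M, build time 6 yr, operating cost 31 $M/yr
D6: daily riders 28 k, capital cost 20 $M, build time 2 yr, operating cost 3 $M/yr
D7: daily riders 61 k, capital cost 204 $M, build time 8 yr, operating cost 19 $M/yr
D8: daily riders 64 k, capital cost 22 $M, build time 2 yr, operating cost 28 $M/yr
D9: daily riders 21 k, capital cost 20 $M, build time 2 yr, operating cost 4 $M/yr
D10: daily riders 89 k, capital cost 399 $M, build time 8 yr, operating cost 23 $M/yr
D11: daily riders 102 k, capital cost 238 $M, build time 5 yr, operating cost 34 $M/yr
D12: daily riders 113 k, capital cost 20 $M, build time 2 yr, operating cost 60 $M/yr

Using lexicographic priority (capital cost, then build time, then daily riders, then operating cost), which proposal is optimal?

First minimize capital cost: best is 20, kept {D6, D9, D12}.
Then minimize build time: best is 2, kept {D6, D9, D12}.
Then maximize daily riders: best is 113, kept {D12}.

D12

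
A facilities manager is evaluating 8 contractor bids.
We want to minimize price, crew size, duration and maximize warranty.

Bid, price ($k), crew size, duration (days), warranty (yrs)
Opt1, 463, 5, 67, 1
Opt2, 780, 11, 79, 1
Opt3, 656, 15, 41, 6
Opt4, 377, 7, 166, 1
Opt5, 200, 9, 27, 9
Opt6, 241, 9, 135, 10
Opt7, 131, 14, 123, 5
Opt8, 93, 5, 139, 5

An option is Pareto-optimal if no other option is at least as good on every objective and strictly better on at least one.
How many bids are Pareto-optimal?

5

Opt1: not dominated.
Opt2: dominated by Opt1 (price 463≤780, crew size 5≤11, duration 67≤79, warranty 1≥1).
Opt3: dominated by Opt5 (price 200≤656, crew size 9≤15, duration 27≤41, warranty 9≥6).
Opt4: dominated by Opt8 (price 93≤377, crew size 5≤7, duration 139≤166, warranty 5≥1).
Opt5: not dominated (best duration).
Opt6: not dominated (best warranty).
Opt7: not dominated.
Opt8: not dominated (best price).
Pareto-optimal: Opt1, Opt5, Opt6, Opt7, Opt8 → 5.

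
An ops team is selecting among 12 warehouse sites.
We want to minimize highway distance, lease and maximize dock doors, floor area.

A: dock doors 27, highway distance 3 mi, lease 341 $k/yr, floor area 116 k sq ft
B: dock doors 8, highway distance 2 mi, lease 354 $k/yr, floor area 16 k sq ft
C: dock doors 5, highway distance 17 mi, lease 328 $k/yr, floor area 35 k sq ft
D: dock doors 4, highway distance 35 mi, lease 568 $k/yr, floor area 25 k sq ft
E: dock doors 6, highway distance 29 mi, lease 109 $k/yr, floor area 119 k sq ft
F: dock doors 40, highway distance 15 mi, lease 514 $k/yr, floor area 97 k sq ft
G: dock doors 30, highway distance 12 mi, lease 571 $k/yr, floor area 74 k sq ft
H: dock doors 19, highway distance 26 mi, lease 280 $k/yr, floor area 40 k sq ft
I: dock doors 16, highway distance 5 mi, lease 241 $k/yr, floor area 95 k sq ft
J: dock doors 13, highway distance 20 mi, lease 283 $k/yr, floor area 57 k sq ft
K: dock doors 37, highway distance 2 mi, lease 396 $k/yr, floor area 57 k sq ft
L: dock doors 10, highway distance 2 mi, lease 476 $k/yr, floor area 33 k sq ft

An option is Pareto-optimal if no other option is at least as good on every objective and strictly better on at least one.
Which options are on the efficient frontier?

A: not dominated.
B: not dominated.
C: dominated by I (dock doors 16≥5, highway distance 5≤17, lease 241≤328, floor area 95≥35).
D: dominated by A (dock doors 27≥4, highway distance 3≤35, lease 341≤568, floor area 116≥25).
E: not dominated (best lease).
F: not dominated (best dock doors).
G: not dominated.
H: not dominated.
I: not dominated.
J: dominated by I (dock doors 16≥13, highway distance 5≤20, lease 241≤283, floor area 95≥57).
K: not dominated.
L: dominated by K (dock doors 37≥10, highway distance 2≤2, lease 396≤476, floor area 57≥33).

A, B, E, F, G, H, I, K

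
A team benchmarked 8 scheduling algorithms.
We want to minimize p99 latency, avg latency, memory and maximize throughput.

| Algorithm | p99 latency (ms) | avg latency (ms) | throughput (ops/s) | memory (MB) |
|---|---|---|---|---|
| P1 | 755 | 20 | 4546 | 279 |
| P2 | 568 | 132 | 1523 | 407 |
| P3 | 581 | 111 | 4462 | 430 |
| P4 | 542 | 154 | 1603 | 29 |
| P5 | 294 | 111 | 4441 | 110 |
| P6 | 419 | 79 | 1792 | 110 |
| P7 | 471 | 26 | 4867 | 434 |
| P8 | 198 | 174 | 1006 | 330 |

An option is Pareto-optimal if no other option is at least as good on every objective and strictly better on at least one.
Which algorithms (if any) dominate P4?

none

P1: worse on p99 latency (755 vs 542).
P2: worse on p99 latency (568 vs 542).
P3: worse on p99 latency (581 vs 542).
P5: worse on memory (110 vs 29).
P6: worse on memory (110 vs 29).
P7: worse on memory (434 vs 29).
P8: worse on avg latency (174 vs 154).
No option dominates P4.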